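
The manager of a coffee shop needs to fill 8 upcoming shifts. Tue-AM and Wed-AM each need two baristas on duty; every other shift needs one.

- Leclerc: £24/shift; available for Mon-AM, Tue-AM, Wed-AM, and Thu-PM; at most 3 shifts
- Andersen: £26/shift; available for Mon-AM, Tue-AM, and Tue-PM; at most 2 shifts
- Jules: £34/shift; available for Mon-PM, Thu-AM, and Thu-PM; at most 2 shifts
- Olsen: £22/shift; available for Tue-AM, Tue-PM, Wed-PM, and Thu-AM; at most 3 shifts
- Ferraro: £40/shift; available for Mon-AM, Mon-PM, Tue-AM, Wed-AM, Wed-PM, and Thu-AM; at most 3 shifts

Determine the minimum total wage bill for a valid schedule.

£264

Wed-AM can only be covered by Leclerc and Ferraro, so that assignment is forced.
Picking the cheapest available barista for each shift independently would cost £258, but that ignores the shift limits.
An optimal schedule: Mon-AM→Andersen, Mon-PM→Jules, Tue-AM→Leclerc+Andersen, Tue-PM→Olsen, Wed-AM→Leclerc+Ferraro, Wed-PM→Olsen, Thu-AM→Olsen, Thu-PM→Leclerc.
Total: 26 + 34 + 24 + 26 + 22 + 24 + 40 + 22 + 22 + 24 = £264.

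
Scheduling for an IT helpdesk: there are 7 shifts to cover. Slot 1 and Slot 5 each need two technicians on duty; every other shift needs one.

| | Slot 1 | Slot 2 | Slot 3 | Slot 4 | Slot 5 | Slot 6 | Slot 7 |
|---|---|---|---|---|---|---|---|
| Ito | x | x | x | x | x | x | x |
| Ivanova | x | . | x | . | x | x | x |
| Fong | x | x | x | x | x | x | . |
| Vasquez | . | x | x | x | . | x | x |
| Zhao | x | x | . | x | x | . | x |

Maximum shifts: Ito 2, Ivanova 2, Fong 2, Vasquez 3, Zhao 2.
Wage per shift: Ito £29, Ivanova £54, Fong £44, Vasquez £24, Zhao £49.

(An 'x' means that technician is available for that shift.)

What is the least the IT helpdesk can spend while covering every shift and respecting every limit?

Picking the cheapest available technician for each shift independently would cost £266, but that ignores the shift limits.
An optimal schedule: Slot 1→Fong+Zhao, Slot 2→Vasquez, Slot 3→Vasquez, Slot 4→Vasquez, Slot 5→Fong+Zhao, Slot 6→Ito, Slot 7→Ito.
Total: 44 + 49 + 24 + 24 + 24 + 44 + 49 + 29 + 29 = £316.

£316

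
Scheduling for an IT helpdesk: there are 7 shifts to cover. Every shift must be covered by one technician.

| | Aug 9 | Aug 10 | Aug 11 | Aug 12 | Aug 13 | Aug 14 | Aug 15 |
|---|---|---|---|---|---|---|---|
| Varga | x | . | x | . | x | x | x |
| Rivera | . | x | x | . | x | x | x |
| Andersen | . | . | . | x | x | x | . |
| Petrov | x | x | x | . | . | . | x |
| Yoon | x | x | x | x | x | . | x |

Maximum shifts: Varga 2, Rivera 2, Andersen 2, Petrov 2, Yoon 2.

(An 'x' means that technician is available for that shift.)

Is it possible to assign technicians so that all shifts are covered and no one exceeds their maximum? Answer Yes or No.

One valid schedule: Aug 9→Varga, Aug 10→Rivera, Aug 11→Rivera, Aug 12→Andersen, Aug 13→Andersen, Aug 14→Varga, Aug 15→Petrov.
Loads: Varga 2/2, Rivera 2/2, Andersen 2/2, Petrov 1/2, Yoon 0/2 — all within limits.

Yes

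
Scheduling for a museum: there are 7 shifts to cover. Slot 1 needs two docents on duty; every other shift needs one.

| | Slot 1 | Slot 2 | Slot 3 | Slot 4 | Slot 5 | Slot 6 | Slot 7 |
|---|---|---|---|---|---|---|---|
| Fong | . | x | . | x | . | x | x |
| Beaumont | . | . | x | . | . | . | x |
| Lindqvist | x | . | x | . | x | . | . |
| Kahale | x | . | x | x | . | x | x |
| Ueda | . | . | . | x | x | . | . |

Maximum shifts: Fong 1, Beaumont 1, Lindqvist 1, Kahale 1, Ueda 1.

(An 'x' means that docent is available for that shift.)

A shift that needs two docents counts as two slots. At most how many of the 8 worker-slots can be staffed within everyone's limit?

5

Total capacity across all docents is 1+1+1+1+1 = 5, and 8 slots are needed, so at most 5 can be filled.
An assignment achieving 5: Slot 1→Lindqvist+Kahale, Slot 2→Fong, Slot 3→Beaumont, Slot 5→Ueda.
Loads: Fong 1/1, Beaumont 1/1, Lindqvist 1/1, Kahale 1/1, Ueda 1/1.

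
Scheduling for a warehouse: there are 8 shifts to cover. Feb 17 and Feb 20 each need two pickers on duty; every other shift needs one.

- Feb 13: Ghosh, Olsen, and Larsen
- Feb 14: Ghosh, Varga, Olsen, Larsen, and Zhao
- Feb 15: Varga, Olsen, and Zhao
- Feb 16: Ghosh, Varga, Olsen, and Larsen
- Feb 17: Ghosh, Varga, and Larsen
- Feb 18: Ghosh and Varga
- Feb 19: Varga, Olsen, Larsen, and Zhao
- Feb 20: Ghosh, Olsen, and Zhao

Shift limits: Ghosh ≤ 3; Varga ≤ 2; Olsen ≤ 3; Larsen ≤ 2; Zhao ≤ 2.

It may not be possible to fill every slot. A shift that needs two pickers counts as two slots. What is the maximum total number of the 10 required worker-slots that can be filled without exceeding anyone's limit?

10

Total capacity across all pickers is 3+2+3+2+2 = 12, and 10 slots are needed, so at most 10 can be filled.
An assignment achieving 10: Feb 13→Ghosh, Feb 14→Larsen, Feb 15→Varga, Feb 16→Olsen, Feb 17→Ghosh+Varga, Feb 18→Ghosh, Feb 19→Olsen, Feb 20→Olsen+Zhao.
Loads: Ghosh 3/3, Varga 2/2, Olsen 3/3, Larsen 1/2, Zhao 1/2.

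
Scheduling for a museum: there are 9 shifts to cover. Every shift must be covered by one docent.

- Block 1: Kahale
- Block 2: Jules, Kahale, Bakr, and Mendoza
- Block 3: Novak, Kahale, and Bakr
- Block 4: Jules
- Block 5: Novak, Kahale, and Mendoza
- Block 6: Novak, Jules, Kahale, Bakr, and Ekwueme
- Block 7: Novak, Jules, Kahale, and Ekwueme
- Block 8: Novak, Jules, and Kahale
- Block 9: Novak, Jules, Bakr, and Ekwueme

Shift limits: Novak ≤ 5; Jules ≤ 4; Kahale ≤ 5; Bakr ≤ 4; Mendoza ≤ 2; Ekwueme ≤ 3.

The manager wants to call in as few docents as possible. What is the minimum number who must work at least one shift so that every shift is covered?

9 slots to fill and no one can take more than 5, so at least ⌈9/5⌉ = 2 docents are needed.
Jules and Kahale alone can cover everything: Block 1→Kahale, Block 2→Jules, Block 3→Kahale, Block 4→Jules, Block 5→Kahale, Block 6→Jules, Block 7→Kahale, Block 8→Kahale, Block 9→Jules.

2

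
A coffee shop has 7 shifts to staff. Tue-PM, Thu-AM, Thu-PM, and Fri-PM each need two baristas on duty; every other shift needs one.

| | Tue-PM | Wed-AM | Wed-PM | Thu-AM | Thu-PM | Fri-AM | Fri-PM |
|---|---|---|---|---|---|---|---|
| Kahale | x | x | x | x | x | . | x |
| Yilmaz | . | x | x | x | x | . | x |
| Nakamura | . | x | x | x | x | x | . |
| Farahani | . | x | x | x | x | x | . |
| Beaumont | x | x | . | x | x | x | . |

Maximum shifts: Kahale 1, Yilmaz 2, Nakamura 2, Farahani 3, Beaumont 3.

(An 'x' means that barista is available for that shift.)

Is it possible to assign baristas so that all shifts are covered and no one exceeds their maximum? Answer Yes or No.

No

Total capacity is 11 and 11 slots are needed, so capacity alone doesn't rule it out.
Shifts {Tue-PM, Fri-PM} need 4 worker-slots in total, but the baristas available for any of those shifts (Kahale, Yilmaz, and Beaumont) can supply at most 3 among them. So no valid schedule exists.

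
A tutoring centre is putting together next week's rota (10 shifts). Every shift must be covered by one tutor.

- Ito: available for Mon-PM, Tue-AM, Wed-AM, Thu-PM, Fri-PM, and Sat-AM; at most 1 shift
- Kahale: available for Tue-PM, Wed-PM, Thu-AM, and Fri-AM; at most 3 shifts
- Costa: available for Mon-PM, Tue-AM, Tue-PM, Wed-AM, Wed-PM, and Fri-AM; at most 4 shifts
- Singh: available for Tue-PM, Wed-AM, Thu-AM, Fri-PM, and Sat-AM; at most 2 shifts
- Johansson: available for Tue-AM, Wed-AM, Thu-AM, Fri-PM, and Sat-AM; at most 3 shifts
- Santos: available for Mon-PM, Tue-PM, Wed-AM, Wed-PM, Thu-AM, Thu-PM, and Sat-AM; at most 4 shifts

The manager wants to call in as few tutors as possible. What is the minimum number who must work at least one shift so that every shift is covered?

3

10 slots to fill and no one can take more than 4, so at least ⌈10/4⌉ = 3 tutors are needed.
Kahale, Johansson, and Santos alone can cover everything: Mon-PM→Santos, Tue-AM→Johansson, Tue-PM→Kahale, Wed-AM→Johansson, Wed-PM→Kahale, Thu-AM→Santos, Thu-PM→Santos, Fri-AM→Kahale, Fri-PM→Johansson, Sat-AM→Santos.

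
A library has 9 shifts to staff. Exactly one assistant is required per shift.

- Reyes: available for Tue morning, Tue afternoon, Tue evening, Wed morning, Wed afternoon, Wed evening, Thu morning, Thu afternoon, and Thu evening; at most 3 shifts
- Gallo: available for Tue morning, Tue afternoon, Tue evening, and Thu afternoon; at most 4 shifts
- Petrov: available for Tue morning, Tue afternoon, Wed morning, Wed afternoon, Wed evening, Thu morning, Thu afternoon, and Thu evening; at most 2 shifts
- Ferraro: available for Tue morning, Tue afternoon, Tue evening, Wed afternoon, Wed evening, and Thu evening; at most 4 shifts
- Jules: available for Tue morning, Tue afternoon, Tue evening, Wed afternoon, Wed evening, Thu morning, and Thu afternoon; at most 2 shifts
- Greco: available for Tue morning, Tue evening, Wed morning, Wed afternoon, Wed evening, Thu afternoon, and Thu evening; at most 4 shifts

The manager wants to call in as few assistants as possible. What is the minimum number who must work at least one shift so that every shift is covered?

3

9 slots to fill and no one can take more than 4, so at least ⌈9/4⌉ = 3 assistants are needed.
Reyes, Gallo, and Petrov alone can cover everything: Tue morning→Gallo, Tue afternoon→Gallo, Tue evening→Gallo, Wed morning→Reyes, Wed afternoon→Reyes, Wed evening→Reyes, Thu morning→Petrov, Thu afternoon→Gallo, Thu evening→Petrov.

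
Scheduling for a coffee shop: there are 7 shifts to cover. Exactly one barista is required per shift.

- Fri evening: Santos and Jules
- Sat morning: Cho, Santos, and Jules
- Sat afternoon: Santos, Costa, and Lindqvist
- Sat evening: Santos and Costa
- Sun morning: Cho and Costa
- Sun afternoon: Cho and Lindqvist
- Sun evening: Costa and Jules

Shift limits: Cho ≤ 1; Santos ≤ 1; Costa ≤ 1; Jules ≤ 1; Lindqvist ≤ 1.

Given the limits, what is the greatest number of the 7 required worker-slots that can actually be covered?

Total capacity across all baristas is 1+1+1+1+1 = 5, and 7 slots are needed, so at most 5 can be filled.
An assignment achieving 5: Fri evening→Santos, Sat evening→Costa, Sun morning→Cho, Sun afternoon→Lindqvist, Sun evening→Jules.
Loads: Cho 1/1, Santos 1/1, Costa 1/1, Jules 1/1, Lindqvist 1/1.

5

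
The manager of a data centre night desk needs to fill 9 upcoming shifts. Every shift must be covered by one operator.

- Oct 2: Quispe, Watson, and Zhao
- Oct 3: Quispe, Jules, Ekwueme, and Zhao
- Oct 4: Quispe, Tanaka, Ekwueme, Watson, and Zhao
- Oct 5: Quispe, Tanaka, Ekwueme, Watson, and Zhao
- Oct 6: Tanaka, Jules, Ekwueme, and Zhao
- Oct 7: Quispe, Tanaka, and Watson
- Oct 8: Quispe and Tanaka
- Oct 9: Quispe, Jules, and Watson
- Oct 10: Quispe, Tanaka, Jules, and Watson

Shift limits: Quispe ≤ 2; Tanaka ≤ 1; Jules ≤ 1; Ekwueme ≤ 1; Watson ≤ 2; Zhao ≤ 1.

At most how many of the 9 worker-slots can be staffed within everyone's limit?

Total capacity across all operators is 2+1+1+1+2+1 = 8, and 9 slots are needed, so at most 8 can be filled.
An assignment achieving 8: Oct 2→Quispe, Oct 3→Ekwueme, Oct 4→Watson, Oct 6→Zhao, Oct 7→Tanaka, Oct 8→Quispe, Oct 9→Jules, Oct 10→Watson.
Loads: Quispe 2/2, Tanaka 1/1, Jules 1/1, Ekwueme 1/1, Watson 2/2, Zhao 1/1.

8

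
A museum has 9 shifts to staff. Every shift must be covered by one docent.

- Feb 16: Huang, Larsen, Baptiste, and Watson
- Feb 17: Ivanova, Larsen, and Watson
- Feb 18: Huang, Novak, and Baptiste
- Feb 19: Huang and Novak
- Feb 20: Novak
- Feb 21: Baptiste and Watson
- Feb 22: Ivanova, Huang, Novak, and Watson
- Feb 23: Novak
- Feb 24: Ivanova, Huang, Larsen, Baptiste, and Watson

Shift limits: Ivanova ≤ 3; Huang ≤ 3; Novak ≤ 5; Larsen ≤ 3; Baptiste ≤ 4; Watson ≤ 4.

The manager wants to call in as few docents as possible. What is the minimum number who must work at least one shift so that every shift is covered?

9 slots to fill and no one can take more than 5, so at least ⌈9/5⌉ = 2 docents are needed.
Novak and Watson alone can cover everything: Feb 16→Watson, Feb 17→Watson, Feb 18→Novak, Feb 19→Novak, Feb 20→Novak, Feb 21→Watson, Feb 22→Novak, Feb 23→Novak, Feb 24→Watson.

2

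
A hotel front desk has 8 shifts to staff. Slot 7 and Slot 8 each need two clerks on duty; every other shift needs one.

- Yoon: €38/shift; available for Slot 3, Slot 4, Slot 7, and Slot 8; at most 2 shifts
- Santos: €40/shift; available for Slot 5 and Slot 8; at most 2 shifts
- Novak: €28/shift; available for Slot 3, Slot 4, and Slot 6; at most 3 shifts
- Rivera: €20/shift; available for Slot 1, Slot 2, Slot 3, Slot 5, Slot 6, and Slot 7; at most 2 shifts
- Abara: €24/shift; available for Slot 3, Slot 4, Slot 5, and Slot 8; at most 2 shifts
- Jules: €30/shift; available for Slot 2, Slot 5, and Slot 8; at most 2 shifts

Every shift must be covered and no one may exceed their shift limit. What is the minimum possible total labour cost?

€270

Slot 1 can only be covered by Rivera, so that assignment is forced.
Slot 7 can only be covered by Yoon and Rivera, so that assignment is forced.
Picking the cheapest available clerk for each shift independently would cost €236, but that ignores the shift limits.
An optimal schedule: Slot 1→Rivera, Slot 2→Jules, Slot 3→Novak, Slot 4→Novak, Slot 5→Abara, Slot 6→Novak, Slot 7→Rivera+Yoon, Slot 8→Abara+Jules.
Total: 20 + 30 + 28 + 28 + 24 + 28 + 20 + 38 + 24 + 30 = €270.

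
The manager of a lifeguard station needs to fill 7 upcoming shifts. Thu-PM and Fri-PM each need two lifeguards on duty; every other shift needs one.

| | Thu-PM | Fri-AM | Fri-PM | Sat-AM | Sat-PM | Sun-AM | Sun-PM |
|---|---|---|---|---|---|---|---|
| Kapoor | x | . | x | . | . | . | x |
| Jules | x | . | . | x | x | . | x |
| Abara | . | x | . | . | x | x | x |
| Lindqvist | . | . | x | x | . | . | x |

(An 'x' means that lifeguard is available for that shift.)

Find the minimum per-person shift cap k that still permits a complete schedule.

With 4 lifeguards and 9 worker-slots to fill, someone must work at least ⌈9/4⌉ = 3 shifts, so k ≥ 3.
k = 3 works: Thu-PM→Kapoor+Jules, Fri-AM→Abara, Fri-PM→Kapoor+Lindqvist, Sat-AM→Jules, Sat-PM→Jules, Sun-AM→Abara, Sun-PM→Kapoor.
Loads: Kapoor 3, Jules 3, Abara 2, Lindqvist 1 — all ≤ 3.

3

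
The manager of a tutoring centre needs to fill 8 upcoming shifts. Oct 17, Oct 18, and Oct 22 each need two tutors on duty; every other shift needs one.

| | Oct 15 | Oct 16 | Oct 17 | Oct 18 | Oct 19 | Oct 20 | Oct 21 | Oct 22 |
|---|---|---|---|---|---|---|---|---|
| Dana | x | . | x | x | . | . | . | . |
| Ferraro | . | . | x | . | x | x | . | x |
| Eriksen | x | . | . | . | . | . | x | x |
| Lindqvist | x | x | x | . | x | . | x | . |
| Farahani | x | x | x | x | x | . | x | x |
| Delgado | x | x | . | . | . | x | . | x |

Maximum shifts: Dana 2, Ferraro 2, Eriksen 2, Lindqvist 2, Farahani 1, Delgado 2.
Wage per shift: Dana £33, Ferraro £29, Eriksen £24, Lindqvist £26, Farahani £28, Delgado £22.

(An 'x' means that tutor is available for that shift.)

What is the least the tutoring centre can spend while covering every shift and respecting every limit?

£296

Oct 18 can only be covered by Dana and Farahani, so that assignment is forced.
Picking the cheapest available tutor for each shift independently would cost £277, but that ignores the shift limits.
An optimal schedule: Oct 15→Delgado, Oct 16→Lindqvist, Oct 17→Dana+Lindqvist, Oct 18→Dana+Farahani, Oct 19→Ferraro, Oct 20→Ferraro, Oct 21→Eriksen, Oct 22→Eriksen+Delgado.
Total: 22 + 26 + 33 + 26 + 33 + 28 + 29 + 29 + 24 + 24 + 22 = £296.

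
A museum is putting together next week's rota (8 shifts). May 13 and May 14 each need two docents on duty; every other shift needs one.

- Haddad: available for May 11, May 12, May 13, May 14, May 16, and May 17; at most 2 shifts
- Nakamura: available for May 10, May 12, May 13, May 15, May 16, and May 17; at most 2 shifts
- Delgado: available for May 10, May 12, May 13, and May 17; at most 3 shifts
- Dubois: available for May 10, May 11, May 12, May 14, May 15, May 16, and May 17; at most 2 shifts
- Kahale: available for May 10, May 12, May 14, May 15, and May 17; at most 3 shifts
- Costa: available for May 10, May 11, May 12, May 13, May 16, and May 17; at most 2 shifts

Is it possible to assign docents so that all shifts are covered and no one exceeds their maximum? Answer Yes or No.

One valid schedule: May 10→Delgado, May 11→Haddad, May 12→Delgado, May 13→Delgado+Costa, May 14→Haddad+Dubois, May 15→Nakamura, May 16→Nakamura, May 17→Dubois.
Loads: Haddad 2/2, Nakamura 2/2, Delgado 3/3, Dubois 2/2, Kahale 0/3, Costa 1/2 — all within limits.

Yes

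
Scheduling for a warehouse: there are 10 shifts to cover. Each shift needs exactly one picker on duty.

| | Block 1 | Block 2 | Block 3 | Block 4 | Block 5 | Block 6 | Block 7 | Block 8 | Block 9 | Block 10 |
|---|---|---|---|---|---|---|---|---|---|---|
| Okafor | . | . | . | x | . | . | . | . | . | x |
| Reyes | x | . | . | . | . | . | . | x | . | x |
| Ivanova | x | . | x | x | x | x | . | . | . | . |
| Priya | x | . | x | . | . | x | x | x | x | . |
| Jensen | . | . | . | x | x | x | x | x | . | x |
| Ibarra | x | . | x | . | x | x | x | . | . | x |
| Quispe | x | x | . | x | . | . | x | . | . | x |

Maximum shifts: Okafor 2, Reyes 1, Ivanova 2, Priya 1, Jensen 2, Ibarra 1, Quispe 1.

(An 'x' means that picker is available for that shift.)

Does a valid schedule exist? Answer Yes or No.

Yes

Block 2 can only be covered by Quispe, so that assignment is forced.
Block 9 can only be covered by Priya, so that assignment is forced.
One valid schedule: Block 1→Ibarra, Block 2→Quispe, Block 3→Ivanova, Block 4→Okafor, Block 5→Ivanova, Block 6→Jensen, Block 7→Jensen, Block 8→Reyes, Block 9→Priya, Block 10→Okafor.
Loads: Okafor 2/2, Reyes 1/1, Ivanova 2/2, Priya 1/1, Jensen 2/2, Ibarra 1/1, Quispe 1/1 — all within limits.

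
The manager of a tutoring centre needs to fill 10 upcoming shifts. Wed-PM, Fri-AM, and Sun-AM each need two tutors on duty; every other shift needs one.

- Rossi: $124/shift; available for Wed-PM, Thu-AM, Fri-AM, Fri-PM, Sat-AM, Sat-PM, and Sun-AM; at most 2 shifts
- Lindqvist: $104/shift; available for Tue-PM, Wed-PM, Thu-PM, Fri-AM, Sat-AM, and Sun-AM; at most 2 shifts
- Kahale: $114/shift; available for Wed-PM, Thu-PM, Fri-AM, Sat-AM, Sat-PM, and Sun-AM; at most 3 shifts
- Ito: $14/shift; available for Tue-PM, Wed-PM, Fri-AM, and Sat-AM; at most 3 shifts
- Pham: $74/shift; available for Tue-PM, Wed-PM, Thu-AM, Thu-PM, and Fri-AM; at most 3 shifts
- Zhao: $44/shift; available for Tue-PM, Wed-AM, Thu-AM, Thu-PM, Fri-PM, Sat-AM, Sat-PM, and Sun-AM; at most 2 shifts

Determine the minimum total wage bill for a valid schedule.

Wed-AM can only be covered by Zhao, so that assignment is forced.
Picking the cheapest available tutor for each shift independently would cost $572, but that ignores the shift limits.
An optimal schedule: Tue-PM→Ito, Wed-AM→Zhao, Wed-PM→Ito+Pham, Thu-AM→Pham, Thu-PM→Pham, Fri-AM→Lindqvist+Kahale, Fri-PM→Zhao, Sat-AM→Ito, Sat-PM→Kahale, Sun-AM→Lindqvist+Kahale.
Total: 14 + 44 + 14 + 74 + 74 + 74 + 104 + 114 + 44 + 14 + 114 + 104 + 114 = $902.

$902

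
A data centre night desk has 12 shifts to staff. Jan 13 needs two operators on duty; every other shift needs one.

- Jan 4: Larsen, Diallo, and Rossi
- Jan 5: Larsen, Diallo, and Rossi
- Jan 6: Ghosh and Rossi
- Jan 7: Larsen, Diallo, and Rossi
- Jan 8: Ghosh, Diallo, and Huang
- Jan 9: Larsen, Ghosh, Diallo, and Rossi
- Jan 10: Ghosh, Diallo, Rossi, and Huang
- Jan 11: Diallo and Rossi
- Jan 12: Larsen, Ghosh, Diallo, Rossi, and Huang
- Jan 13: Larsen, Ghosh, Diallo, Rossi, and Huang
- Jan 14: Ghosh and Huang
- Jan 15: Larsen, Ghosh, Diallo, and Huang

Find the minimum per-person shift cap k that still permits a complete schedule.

3

With 5 operators and 13 worker-slots to fill, someone must work at least ⌈13/5⌉ = 3 shifts, so k ≥ 3.
k = 3 works: Jan 4→Larsen, Jan 5→Larsen, Jan 6→Ghosh, Jan 7→Larsen, Jan 8→Ghosh, Jan 9→Diallo, Jan 10→Diallo, Jan 11→Diallo, Jan 12→Rossi, Jan 13→Rossi+Huang, Jan 14→Ghosh, Jan 15→Huang.
Loads: Larsen 3, Ghosh 3, Diallo 3, Rossi 2, Huang 2 — all ≤ 3.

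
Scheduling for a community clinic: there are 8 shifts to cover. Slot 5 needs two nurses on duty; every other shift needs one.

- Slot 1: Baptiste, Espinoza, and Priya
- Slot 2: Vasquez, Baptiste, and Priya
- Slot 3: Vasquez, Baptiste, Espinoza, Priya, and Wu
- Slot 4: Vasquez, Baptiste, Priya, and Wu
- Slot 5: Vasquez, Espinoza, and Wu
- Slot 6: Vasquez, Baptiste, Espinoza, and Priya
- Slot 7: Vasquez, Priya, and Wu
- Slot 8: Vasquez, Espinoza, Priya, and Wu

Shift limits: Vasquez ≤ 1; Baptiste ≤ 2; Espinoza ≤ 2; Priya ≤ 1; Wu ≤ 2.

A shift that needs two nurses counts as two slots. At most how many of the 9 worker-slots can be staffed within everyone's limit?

Total capacity across all nurses is 1+2+2+1+2 = 8, and 9 slots are needed, so at most 8 can be filled.
An assignment achieving 8: Slot 1→Baptiste, Slot 2→Vasquez, Slot 4→Baptiste, Slot 5→Espinoza+Wu, Slot 6→Espinoza, Slot 7→Priya, Slot 8→Wu.
Loads: Vasquez 1/1, Baptiste 2/2, Espinoza 2/2, Priya 1/1, Wu 2/2.

8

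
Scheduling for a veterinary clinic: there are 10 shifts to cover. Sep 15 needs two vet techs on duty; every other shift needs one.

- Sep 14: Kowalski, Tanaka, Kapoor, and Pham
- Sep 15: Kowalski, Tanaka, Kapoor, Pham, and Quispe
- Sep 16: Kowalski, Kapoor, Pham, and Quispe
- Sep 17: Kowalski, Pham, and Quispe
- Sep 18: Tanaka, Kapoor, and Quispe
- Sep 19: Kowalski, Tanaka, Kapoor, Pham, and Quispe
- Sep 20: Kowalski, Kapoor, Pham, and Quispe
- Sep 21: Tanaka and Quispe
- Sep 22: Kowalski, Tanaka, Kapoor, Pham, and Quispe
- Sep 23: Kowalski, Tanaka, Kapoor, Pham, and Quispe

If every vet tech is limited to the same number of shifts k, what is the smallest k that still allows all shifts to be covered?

With 5 vet techs and 11 worker-slots to fill, someone must work at least ⌈11/5⌉ = 3 shifts, so k ≥ 3.
k = 3 works: Sep 14→Kowalski, Sep 15→Pham+Quispe, Sep 16→Kowalski, Sep 17→Kowalski, Sep 18→Tanaka, Sep 19→Tanaka, Sep 20→Kapoor, Sep 21→Tanaka, Sep 22→Kapoor, Sep 23→Kapoor.
Loads: Kowalski 3, Tanaka 3, Kapoor 3, Pham 1, Quispe 1 — all ≤ 3.

3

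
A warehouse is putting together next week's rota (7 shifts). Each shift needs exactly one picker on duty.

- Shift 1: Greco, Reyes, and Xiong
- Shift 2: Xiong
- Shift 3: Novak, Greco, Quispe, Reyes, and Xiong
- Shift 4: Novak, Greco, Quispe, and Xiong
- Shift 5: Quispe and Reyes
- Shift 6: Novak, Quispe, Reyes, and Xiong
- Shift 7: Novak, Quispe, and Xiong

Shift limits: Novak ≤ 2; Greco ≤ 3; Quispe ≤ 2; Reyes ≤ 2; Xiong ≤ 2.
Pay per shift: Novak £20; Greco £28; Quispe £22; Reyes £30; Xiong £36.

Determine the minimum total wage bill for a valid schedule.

Shift 2 can only be covered by Xiong, so that assignment is forced.
Picking the cheapest available picker for each shift independently would cost £166, but that ignores the shift limits.
An optimal schedule: Shift 1→Greco, Shift 2→Xiong, Shift 3→Greco, Shift 4→Novak, Shift 5→Quispe, Shift 6→Quispe, Shift 7→Novak.
Total: 28 + 36 + 28 + 20 + 22 + 22 + 20 = £176.

£176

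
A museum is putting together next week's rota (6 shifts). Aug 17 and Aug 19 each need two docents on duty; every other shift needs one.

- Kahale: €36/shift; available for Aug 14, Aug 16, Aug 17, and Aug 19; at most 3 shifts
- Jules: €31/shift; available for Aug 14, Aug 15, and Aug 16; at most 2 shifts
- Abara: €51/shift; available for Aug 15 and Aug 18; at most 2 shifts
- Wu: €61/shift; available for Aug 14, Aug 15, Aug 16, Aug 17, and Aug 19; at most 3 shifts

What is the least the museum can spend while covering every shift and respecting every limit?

€343

Aug 17 can only be covered by Kahale and Wu, so that assignment is forced.
Aug 18 can only be covered by Abara, so that assignment is forced.
Aug 19 can only be covered by Kahale and Wu, so that assignment is forced.
Picking the cheapest available docent for each shift independently would cost €338, but that ignores the shift limits.
An optimal schedule: Aug 14→Kahale, Aug 15→Jules, Aug 16→Jules, Aug 17→Kahale+Wu, Aug 18→Abara, Aug 19→Kahale+Wu.
Total: 36 + 31 + 31 + 36 + 61 + 51 + 36 + 61 = €343.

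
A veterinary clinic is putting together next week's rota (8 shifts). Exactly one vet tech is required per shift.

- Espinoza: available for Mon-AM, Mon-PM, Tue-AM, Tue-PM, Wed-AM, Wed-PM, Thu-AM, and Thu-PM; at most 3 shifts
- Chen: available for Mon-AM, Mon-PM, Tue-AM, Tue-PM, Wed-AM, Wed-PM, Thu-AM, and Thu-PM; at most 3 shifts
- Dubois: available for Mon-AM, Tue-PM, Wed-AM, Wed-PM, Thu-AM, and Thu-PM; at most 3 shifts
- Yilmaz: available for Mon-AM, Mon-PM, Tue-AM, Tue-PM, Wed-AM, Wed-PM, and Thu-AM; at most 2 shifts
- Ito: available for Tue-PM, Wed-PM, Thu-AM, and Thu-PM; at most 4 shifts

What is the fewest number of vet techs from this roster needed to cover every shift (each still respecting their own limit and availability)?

8 slots to fill and no one can take more than 4, so at least ⌈8/4⌉ = 2 vet techs are needed.
Any 2 vet techs together have capacity at most 4+3 = 7 < 8 slots, so 2 can never suffice.
Espinoza, Chen, and Dubois alone can cover everything: Mon-AM→Espinoza, Mon-PM→Espinoza, Tue-AM→Espinoza, Tue-PM→Chen, Wed-AM→Chen, Wed-PM→Chen, Thu-AM→Dubois, Thu-PM→Dubois.

3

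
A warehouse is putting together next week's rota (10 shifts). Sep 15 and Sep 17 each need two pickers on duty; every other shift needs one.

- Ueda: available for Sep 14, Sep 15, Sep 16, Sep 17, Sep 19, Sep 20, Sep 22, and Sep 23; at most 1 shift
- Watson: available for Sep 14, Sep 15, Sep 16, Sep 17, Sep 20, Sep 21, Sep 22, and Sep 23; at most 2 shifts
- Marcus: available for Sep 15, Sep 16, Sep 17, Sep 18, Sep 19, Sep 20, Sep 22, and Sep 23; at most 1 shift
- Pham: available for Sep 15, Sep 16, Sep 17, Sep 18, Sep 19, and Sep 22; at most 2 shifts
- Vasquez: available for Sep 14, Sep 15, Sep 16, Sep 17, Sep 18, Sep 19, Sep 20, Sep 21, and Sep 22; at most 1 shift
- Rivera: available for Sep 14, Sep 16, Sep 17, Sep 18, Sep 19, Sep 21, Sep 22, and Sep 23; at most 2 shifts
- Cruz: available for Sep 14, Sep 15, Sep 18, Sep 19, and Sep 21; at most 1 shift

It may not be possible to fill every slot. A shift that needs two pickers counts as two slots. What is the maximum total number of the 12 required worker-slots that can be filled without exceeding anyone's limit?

10

Total capacity across all pickers is 1+2+1+2+1+2+1 = 10, and 12 slots are needed, so at most 10 can be filled.
An assignment achieving 10: Sep 14→Vasquez, Sep 15→Pham+Cruz, Sep 16→Pham, Sep 17→Rivera, Sep 18→Marcus, Sep 19→Rivera, Sep 20→Ueda, Sep 21→Watson, Sep 23→Watson.
Loads: Ueda 1/1, Watson 2/2, Marcus 1/1, Pham 2/2, Vasquez 1/1, Rivera 2/2, Cruz 1/1.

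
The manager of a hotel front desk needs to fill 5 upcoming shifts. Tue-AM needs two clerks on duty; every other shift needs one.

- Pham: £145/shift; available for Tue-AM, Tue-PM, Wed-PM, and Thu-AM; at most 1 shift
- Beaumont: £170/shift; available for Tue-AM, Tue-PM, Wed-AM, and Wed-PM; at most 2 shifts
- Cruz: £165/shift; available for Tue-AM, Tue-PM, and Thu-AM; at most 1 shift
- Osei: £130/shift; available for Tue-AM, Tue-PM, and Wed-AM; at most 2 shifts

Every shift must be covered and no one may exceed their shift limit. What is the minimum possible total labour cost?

Picking the cheapest available clerk for each shift independently would cost £825, but that ignores the shift limits.
An optimal schedule: Tue-AM→Beaumont+Osei, Tue-PM→Osei, Wed-AM→Beaumont, Wed-PM→Pham, Thu-AM→Cruz.
Total: 170 + 130 + 130 + 170 + 145 + 165 = £910.

£910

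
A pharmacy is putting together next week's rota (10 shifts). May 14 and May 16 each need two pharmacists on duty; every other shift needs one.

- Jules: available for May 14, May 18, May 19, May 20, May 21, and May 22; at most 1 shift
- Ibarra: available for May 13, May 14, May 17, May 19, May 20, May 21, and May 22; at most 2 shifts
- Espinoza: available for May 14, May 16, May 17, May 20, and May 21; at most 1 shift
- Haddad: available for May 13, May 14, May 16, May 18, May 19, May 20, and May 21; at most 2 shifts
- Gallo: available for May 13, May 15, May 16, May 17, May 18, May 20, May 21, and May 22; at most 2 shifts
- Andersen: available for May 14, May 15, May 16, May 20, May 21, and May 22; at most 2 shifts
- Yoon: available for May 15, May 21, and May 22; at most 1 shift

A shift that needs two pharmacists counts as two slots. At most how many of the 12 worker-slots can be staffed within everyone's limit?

11

Total capacity across all pharmacists is 1+2+1+2+2+2+1 = 11, and 12 slots are needed, so at most 11 can be filled.
An assignment achieving 11: May 13→Ibarra, May 14→Andersen, May 15→Gallo, May 16→Espinoza+Haddad, May 17→Ibarra, May 18→Jules, May 19→Haddad, May 20→Andersen, May 21→Yoon, May 22→Gallo.
Loads: Jules 1/1, Ibarra 2/2, Espinoza 1/1, Haddad 2/2, Gallo 2/2, Andersen 2/2, Yoon 1/1.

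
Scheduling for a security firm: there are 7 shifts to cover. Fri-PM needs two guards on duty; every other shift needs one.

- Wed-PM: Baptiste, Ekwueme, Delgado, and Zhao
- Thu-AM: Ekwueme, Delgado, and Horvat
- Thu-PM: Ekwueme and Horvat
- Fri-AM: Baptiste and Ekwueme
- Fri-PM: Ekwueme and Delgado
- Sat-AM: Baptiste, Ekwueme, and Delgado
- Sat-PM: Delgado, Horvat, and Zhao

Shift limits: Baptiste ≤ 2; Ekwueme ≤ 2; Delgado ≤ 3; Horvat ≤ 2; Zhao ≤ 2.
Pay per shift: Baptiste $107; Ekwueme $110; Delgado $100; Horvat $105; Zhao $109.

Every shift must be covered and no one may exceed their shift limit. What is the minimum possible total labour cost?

$834

Fri-PM can only be covered by Ekwueme and Delgado, so that assignment is forced.
Picking the cheapest available guard for each shift independently would cost $822, but that ignores the shift limits.
An optimal schedule: Wed-PM→Baptiste, Thu-AM→Delgado, Thu-PM→Horvat, Fri-AM→Baptiste, Fri-PM→Delgado+Ekwueme, Sat-AM→Delgado, Sat-PM→Horvat.
Total: 107 + 100 + 105 + 107 + 100 + 110 + 100 + 105 = $834.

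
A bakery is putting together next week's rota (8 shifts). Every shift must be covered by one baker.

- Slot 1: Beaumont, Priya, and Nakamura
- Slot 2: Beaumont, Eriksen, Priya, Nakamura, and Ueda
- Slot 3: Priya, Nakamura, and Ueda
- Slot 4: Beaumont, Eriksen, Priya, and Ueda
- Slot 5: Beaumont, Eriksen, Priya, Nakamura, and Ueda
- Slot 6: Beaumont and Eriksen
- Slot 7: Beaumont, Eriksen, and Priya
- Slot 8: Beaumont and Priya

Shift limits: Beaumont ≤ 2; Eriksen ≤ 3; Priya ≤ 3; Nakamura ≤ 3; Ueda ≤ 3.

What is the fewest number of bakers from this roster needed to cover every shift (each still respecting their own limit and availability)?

3

8 slots to fill and no one can take more than 3, so at least ⌈8/3⌉ = 3 bakers are needed.
Beaumont, Eriksen, and Priya alone can cover everything: Slot 1→Beaumont, Slot 2→Eriksen, Slot 3→Priya, Slot 4→Eriksen, Slot 5→Eriksen, Slot 6→Beaumont, Slot 7→Priya, Slot 8→Priya.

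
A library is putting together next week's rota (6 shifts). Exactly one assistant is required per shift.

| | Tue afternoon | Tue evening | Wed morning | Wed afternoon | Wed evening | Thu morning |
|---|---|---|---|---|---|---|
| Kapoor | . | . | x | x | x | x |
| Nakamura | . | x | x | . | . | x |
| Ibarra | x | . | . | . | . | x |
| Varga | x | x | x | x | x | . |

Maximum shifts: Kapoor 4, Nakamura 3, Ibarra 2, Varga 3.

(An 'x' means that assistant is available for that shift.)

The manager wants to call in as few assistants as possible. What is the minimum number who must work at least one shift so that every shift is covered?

2

6 slots to fill and no one can take more than 4, so at least ⌈6/4⌉ = 2 assistants are needed.
Kapoor and Varga alone can cover everything: Tue afternoon→Varga, Tue evening→Varga, Wed morning→Kapoor, Wed afternoon→Kapoor, Wed evening→Kapoor, Thu morning→Kapoor.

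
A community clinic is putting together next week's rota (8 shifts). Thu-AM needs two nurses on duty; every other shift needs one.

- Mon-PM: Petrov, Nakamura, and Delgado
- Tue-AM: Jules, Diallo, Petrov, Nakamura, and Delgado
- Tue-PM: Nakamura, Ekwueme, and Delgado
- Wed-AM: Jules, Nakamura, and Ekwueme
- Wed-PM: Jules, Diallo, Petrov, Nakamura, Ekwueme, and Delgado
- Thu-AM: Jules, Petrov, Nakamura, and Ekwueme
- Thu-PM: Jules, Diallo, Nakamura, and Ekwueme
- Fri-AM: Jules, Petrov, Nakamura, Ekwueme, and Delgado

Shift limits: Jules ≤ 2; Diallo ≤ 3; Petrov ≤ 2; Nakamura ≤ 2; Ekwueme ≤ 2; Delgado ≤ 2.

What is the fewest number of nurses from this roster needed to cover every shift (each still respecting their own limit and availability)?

4

9 slots to fill and no one can take more than 3, so at least ⌈9/3⌉ = 3 nurses are needed.
Any 3 nurses together have capacity at most 3+2+2 = 7 < 9 slots, so 3 can never suffice.
Jules, Diallo, Petrov, and Nakamura alone can cover everything: Mon-PM→Petrov, Tue-AM→Diallo, Tue-PM→Nakamura, Wed-AM→Jules, Wed-PM→Diallo, Thu-AM→Jules+Petrov, Thu-PM→Diallo, Fri-AM→Nakamura.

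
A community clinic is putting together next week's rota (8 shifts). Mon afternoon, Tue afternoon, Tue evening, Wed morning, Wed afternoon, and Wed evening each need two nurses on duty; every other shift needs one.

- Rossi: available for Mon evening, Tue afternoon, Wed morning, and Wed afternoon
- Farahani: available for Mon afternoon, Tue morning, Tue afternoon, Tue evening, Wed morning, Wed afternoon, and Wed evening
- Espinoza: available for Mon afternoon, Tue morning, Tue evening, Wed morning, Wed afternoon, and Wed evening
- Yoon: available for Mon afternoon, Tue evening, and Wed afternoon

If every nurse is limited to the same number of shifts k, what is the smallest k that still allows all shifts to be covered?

With 4 nurses and 14 worker-slots to fill, someone must work at least ⌈14/4⌉ = 4 shifts, so k ≥ 4.
k = 4 works: Mon afternoon→Farahani+Espinoza, Mon evening→Rossi, Tue morning→Farahani, Tue afternoon→Rossi+Farahani, Tue evening→Espinoza+Yoon, Wed morning→Rossi+Espinoza, Wed afternoon→Rossi+Yoon, Wed evening→Farahani+Espinoza.
Loads: Rossi 4, Farahani 4, Espinoza 4, Yoon 2 — all ≤ 4.

4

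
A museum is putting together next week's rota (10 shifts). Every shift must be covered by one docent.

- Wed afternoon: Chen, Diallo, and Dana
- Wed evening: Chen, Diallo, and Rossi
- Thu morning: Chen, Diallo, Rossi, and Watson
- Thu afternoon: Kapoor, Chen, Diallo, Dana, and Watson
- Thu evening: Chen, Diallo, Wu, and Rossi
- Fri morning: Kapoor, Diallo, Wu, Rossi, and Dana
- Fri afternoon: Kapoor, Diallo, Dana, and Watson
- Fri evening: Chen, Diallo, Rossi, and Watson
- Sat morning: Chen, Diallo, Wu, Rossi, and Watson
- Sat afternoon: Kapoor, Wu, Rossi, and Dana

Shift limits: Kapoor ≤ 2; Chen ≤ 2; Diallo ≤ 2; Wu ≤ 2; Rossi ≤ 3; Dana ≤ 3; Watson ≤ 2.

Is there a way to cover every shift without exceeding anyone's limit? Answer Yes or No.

One valid schedule: Wed afternoon→Chen, Wed evening→Chen, Thu morning→Diallo, Thu afternoon→Dana, Thu evening→Diallo, Fri morning→Wu, Fri afternoon→Kapoor, Fri evening→Rossi, Sat morning→Wu, Sat afternoon→Kapoor.
Loads: Kapoor 2/2, Chen 2/2, Diallo 2/2, Wu 2/2, Rossi 1/3, Dana 1/3, Watson 0/2 — all within limits.

Yes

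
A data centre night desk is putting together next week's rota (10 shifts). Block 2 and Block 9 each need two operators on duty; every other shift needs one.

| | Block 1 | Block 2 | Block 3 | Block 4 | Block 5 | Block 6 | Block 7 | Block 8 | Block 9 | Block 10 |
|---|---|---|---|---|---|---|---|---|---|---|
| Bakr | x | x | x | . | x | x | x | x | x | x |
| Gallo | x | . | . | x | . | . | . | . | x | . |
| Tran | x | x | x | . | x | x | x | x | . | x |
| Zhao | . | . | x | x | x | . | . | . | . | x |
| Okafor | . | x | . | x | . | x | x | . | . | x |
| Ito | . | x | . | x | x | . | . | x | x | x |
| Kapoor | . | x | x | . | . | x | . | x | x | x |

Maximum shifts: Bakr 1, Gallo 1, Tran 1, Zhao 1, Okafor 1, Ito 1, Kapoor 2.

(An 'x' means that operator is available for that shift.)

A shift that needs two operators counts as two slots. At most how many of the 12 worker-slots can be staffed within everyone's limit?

8

Total capacity across all operators is 1+1+1+1+1+1+2 = 8, and 12 slots are needed, so at most 8 can be filled.
An assignment achieving 8: Block 1→Bakr, Block 3→Zhao, Block 4→Gallo, Block 5→Ito, Block 6→Okafor, Block 7→Tran, Block 8→Kapoor, Block 9→Kapoor.
Loads: Bakr 1/1, Gallo 1/1, Tran 1/1, Zhao 1/1, Okafor 1/1, Ito 1/1, Kapoor 2/2.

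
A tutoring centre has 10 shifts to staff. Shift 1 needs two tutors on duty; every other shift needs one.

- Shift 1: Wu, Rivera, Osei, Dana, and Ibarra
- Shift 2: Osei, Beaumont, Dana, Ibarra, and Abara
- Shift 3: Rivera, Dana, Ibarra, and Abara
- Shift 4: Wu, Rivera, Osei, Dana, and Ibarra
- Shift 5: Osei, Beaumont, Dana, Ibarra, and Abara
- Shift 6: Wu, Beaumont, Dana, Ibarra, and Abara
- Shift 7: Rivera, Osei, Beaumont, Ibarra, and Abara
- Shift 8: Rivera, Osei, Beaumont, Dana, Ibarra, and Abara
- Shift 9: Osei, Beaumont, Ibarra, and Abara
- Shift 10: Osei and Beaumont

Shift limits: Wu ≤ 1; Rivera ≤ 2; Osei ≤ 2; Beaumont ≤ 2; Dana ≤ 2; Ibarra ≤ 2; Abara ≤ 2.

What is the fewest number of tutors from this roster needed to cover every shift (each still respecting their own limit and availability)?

11 slots to fill and no one can take more than 2, so at least ⌈11/2⌉ = 6 tutors are needed.
Wu, Rivera, Osei, Beaumont, Dana, and Ibarra alone can cover everything: Shift 1→Dana+Ibarra, Shift 2→Beaumont, Shift 3→Rivera, Shift 4→Dana, Shift 5→Beaumont, Shift 6→Wu, Shift 7→Rivera, Shift 8→Ibarra, Shift 9→Osei, Shift 10→Osei.

6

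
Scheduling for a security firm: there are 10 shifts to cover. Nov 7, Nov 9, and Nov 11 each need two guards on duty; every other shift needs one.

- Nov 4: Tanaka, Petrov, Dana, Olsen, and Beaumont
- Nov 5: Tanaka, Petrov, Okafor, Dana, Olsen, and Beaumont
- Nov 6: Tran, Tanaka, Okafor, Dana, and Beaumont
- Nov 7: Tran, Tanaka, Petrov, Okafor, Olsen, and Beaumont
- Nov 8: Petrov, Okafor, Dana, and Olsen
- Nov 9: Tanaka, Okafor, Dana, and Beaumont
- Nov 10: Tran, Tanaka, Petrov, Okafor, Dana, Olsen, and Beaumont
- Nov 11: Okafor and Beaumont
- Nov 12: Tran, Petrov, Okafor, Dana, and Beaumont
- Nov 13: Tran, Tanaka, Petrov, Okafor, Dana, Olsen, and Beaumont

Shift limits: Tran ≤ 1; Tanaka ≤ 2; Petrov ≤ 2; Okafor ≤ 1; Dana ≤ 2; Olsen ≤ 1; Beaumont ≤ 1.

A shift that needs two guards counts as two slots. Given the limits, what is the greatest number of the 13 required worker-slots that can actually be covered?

10

Total capacity across all guards is 1+2+2+1+2+1+1 = 10, and 13 slots are needed, so at most 10 can be filled.
An assignment achieving 10: Nov 4→Tanaka, Nov 5→Dana, Nov 6→Tran, Nov 7→Olsen, Nov 8→Petrov, Nov 9→Tanaka+Dana, Nov 11→Okafor+Beaumont, Nov 12→Petrov.
Loads: Tran 1/1, Tanaka 2/2, Petrov 2/2, Okafor 1/1, Dana 2/2, Olsen 1/1, Beaumont 1/1.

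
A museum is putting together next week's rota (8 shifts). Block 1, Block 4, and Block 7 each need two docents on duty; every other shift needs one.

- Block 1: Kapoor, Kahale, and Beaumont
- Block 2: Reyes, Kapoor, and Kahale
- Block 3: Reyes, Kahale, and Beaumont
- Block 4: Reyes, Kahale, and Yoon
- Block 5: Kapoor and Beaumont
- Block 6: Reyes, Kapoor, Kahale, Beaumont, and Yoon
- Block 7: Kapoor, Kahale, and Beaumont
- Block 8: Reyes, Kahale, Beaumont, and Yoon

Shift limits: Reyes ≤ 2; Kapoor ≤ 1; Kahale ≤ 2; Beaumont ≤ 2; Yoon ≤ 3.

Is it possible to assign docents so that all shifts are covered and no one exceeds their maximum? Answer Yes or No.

Total capacity is 2+1+2+2+3 = 10 but 11 worker-slots are needed — infeasible.

No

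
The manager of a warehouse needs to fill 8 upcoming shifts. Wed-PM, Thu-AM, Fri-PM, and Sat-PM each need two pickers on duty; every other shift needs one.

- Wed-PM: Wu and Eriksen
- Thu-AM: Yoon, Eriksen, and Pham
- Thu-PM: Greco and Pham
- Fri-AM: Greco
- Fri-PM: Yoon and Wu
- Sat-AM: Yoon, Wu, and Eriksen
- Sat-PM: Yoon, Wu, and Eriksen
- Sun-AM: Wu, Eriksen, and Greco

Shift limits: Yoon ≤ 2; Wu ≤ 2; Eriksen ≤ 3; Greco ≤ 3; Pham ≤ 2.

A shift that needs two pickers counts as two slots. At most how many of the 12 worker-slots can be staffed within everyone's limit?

11

Total capacity across all pickers is 2+2+3+3+2 = 12, and 12 slots are needed, so at most 12 can be filled.
An assignment achieving 11: Wed-PM→Wu+Eriksen, Thu-AM→Yoon+Pham, Thu-PM→Greco, Fri-AM→Greco, Fri-PM→Yoon+Wu, Sat-AM→Eriksen, Sat-PM→Eriksen, Sun-AM→Greco.
Loads: Yoon 2/2, Wu 2/2, Eriksen 3/3, Greco 3/3, Pham 1/2.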